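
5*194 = 970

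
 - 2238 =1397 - 3635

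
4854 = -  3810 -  - 8664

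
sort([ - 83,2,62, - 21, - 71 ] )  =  [ - 83, - 71,-21,2,62]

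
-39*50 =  - 1950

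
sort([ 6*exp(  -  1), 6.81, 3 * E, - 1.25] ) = [ - 1.25, 6*exp(  -  1), 6.81, 3 * E] 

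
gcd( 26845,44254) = 7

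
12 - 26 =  - 14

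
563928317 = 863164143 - 299235826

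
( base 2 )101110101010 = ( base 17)A5B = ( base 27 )42G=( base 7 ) 11464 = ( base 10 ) 2986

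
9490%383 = 298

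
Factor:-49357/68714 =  - 2^( - 1)*7^1*11^1*17^( - 1)*43^( - 1 )*47^( - 1)* 641^1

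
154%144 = 10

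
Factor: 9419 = 9419^1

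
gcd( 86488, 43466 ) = 2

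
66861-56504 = 10357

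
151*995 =150245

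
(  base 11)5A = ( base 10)65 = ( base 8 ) 101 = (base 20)35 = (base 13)50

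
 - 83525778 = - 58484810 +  -25040968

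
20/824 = 5/206 = 0.02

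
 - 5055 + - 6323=-11378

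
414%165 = 84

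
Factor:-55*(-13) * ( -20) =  - 14300 = - 2^2*5^2*11^1*13^1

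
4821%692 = 669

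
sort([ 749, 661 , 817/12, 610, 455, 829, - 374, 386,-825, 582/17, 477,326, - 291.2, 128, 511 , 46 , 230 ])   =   [-825, - 374,- 291.2,  582/17,46,  817/12, 128, 230,326,  386,455,477,  511, 610, 661,749, 829]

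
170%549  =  170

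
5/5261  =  5/5261 = 0.00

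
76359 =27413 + 48946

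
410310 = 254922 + 155388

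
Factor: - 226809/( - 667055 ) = 3^2*5^( - 1) * 11^1*29^1* 79^1*89^ ( - 1)* 1499^( - 1)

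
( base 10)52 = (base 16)34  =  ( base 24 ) 24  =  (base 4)310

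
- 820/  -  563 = 1 + 257/563=1.46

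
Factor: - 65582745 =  - 3^1*5^1*4372183^1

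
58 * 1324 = 76792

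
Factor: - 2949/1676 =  - 2^( - 2)*3^1*419^(-1)*983^1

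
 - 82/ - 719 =82/719 = 0.11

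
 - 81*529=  - 42849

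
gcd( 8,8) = 8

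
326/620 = 163/310 = 0.53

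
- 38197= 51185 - 89382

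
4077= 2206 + 1871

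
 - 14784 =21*( - 704 )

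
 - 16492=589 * ( - 28)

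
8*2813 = 22504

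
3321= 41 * 81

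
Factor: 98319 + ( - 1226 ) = 97093 = 151^1*643^1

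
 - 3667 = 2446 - 6113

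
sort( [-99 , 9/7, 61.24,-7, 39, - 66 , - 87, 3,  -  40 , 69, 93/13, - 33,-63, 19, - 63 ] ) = [ -99 , - 87, - 66, - 63, - 63, - 40, - 33, - 7,  9/7, 3 , 93/13,19,39 , 61.24,69] 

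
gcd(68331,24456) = 3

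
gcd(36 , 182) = 2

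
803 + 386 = 1189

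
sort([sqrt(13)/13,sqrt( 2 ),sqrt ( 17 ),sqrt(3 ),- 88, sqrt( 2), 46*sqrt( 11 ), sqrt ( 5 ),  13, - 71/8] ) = [ - 88,-71/8, sqrt( 13 ) /13, sqrt( 2), sqrt(2 ),  sqrt (3), sqrt( 5 ),sqrt ( 17 ),13,46*sqrt( 11)]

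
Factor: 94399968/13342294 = 2^4*3^1 * 7^( - 1 )*13^1*19^( - 1)*50159^( - 1)*75641^1=47199984/6671147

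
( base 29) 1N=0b110100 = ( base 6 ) 124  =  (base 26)20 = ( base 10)52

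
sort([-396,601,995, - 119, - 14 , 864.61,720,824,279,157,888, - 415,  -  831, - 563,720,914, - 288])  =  [ - 831, - 563 , - 415, - 396, - 288, - 119,-14,157,279,  601 , 720,720,  824,864.61,888,914,995]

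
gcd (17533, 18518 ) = 197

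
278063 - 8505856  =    -  8227793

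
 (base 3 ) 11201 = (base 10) 127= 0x7f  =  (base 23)5c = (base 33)3S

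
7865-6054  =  1811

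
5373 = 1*5373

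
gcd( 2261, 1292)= 323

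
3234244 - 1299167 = 1935077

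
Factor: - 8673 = - 3^1 * 7^2*59^1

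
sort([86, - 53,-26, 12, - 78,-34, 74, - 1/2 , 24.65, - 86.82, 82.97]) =[ - 86.82, - 78 , -53, - 34,  -  26,  -  1/2, 12 , 24.65, 74, 82.97, 86]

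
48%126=48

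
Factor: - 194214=-2^1*3^1*32369^1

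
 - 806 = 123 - 929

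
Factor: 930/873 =2^1*3^ ( - 1 )*5^1*31^1*97^ ( - 1 ) =310/291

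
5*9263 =46315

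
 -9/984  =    -  3/328 = - 0.01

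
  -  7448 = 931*(  -  8)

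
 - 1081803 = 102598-1184401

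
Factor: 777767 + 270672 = 1048439  =  7^1*19^1*7883^1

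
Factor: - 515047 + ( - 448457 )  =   - 963504 = - 2^4*3^2 * 6691^1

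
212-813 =- 601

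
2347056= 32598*72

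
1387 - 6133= - 4746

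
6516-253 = 6263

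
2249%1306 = 943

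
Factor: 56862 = 2^1*3^7*13^1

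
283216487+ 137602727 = 420819214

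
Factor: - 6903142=-2^1*31^1*111341^1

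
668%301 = 66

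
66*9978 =658548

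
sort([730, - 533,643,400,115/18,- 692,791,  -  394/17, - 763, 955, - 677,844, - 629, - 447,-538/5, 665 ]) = [  -  763, - 692, - 677, - 629, - 533,-447,  -  538/5, -394/17, 115/18,  400,643,665,730,  791, 844,955] 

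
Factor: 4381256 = 2^3*11^1*49787^1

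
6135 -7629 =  - 1494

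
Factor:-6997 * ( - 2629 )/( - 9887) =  -11^1*239^1*6997^1 * 9887^(- 1)  =  -18395113/9887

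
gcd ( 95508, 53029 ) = 1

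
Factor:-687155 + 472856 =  - 3^3*7937^1 = - 214299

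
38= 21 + 17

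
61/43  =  1 + 18/43 = 1.42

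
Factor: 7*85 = 5^1 * 7^1*17^1= 595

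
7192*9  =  64728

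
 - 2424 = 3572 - 5996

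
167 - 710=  - 543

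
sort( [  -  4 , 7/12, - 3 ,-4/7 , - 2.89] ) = [-4, - 3, - 2.89,-4/7,7/12] 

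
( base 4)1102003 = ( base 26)7JP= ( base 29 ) 672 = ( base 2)1010010000011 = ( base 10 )5251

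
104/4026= 52/2013 = 0.03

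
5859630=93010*63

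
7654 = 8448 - 794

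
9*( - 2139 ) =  -19251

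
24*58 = 1392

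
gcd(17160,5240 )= 40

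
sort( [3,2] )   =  [ 2,  3]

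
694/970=347/485 = 0.72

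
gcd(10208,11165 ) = 319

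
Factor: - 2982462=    - 2^1 * 3^1 *7^1 *71011^1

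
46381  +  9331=55712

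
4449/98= 45  +  39/98 = 45.40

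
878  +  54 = 932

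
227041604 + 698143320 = 925184924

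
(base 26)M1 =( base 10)573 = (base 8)1075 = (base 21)166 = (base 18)1DF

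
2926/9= 325 + 1/9 = 325.11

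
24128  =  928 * 26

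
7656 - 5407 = 2249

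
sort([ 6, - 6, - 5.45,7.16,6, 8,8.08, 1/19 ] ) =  [ - 6, - 5.45,  1/19,6, 6,7.16, 8, 8.08]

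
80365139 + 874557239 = 954922378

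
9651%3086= 393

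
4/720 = 1/180 = 0.01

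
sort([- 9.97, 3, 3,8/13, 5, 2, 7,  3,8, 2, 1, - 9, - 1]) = [ - 9.97, - 9,  -  1, 8/13, 1 , 2, 2, 3,3, 3,5, 7, 8]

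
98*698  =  68404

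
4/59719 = 4/59719  =  0.00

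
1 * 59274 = 59274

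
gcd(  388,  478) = 2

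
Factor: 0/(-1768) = 0 = 0^1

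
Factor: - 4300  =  - 2^2*5^2*43^1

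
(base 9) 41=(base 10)37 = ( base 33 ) 14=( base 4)211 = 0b100101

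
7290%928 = 794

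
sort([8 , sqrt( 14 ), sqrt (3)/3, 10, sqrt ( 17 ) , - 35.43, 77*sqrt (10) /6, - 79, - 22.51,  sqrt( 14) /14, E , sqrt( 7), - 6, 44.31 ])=[-79, - 35.43, - 22.51, - 6,sqrt( 14 )/14, sqrt( 3 )/3, sqrt(7),E,sqrt (14 ),sqrt(17 ),8, 10, 77* sqrt( 10 )/6, 44.31 ]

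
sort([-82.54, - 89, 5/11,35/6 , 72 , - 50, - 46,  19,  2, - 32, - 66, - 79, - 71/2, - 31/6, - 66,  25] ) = [ - 89, - 82.54, - 79, - 66, - 66 , - 50 , - 46, -71/2 , - 32, - 31/6, 5/11,  2,  35/6, 19,25,72] 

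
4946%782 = 254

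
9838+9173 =19011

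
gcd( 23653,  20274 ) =3379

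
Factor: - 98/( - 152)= 49/76=2^(-2 )*7^2*19^ (-1)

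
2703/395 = 6 +333/395 = 6.84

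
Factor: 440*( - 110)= - 48400 = - 2^4*5^2*11^2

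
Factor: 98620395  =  3^1*5^1 *6574693^1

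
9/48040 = 9/48040 = 0.00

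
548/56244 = 137/14061 = 0.01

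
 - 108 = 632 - 740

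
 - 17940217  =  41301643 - 59241860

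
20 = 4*5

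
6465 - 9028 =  - 2563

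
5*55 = 275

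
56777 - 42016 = 14761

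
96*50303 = 4829088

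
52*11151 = 579852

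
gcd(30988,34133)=1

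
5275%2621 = 33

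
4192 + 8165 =12357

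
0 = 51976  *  0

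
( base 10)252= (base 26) 9I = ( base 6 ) 1100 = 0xFC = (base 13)165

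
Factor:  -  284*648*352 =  -64779264 = - 2^10*3^4 * 11^1 * 71^1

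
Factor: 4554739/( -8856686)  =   - 2^(  -  1 )*7^1*109^(- 1)*131^1*4967^1*40627^ ( - 1 ) 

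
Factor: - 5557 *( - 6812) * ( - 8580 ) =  - 2^4*3^1  *5^1 * 11^1 * 13^2*131^1 * 5557^1 = - 324789756720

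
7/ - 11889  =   - 7/11889 = - 0.00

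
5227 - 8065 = - 2838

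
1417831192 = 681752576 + 736078616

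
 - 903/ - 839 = 1 + 64/839 = 1.08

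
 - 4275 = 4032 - 8307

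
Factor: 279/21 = 3^1*7^( - 1 ) * 31^1 =93/7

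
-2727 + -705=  - 3432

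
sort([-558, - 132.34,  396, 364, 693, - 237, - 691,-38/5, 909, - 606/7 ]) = [  -  691,-558, - 237 , - 132.34, - 606/7,-38/5, 364, 396, 693, 909]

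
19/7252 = 19/7252  =  0.00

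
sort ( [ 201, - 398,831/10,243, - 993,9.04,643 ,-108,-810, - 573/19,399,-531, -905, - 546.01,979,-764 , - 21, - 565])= [ - 993,- 905, - 810,- 764, - 565, - 546.01, - 531,-398, - 108,-573/19, - 21, 9.04,831/10,  201, 243, 399 , 643,  979 ] 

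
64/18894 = 32/9447 = 0.00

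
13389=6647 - -6742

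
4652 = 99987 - 95335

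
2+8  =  10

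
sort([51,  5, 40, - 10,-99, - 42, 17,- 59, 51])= [ - 99 , - 59, - 42, - 10 , 5, 17, 40, 51, 51]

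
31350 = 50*627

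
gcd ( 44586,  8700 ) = 6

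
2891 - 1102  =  1789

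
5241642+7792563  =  13034205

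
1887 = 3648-1761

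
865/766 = 1  +  99/766  =  1.13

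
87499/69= 87499/69  =  1268.10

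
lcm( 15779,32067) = 994077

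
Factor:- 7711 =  - 11^1*701^1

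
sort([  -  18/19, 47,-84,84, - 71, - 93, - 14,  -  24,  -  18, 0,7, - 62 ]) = [-93 , - 84, - 71, -62,-24, - 18, - 14 , - 18/19 , 0,7,  47,84]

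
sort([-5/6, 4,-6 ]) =[-6, - 5/6,4 ]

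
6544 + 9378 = 15922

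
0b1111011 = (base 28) 4b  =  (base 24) 53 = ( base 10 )123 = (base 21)5I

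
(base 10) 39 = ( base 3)1110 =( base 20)1j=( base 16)27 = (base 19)21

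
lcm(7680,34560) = 69120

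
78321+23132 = 101453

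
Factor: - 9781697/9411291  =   - 3^( - 2)*241^( - 1 )*4339^( -1)*9781697^1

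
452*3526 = 1593752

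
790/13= 60 + 10/13 = 60.77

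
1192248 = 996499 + 195749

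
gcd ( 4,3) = 1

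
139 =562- 423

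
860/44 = 215/11 = 19.55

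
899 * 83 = 74617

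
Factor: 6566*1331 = 2^1*  7^2*11^3*67^1 = 8739346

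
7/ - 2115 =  -1+ 2108/2115 = -0.00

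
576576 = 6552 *88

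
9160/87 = 105+25/87 = 105.29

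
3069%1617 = 1452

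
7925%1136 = 1109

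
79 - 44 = 35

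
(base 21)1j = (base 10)40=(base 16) 28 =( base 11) 37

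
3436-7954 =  - 4518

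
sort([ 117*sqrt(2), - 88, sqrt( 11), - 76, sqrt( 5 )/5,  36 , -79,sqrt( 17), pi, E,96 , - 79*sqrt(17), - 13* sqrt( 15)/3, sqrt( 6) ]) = [ - 79*sqrt ( 17), - 88,-79 , - 76, - 13*sqrt (15)/3, sqrt( 5)/5, sqrt (6), E,pi,sqrt( 11), sqrt (17 ) , 36, 96, 117  *  sqrt( 2)]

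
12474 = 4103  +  8371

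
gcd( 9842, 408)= 2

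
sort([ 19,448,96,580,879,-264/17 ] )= [ - 264/17,19,96,  448,580,  879]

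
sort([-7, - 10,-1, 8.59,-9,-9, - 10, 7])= [-10, - 10,-9,-9, - 7,-1, 7, 8.59]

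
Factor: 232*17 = 2^3*17^1*29^1 = 3944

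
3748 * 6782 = 25418936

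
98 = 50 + 48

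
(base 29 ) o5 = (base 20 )1F1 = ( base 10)701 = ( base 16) 2bd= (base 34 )kl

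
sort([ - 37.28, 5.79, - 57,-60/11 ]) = [ - 57, - 37.28 ,-60/11, 5.79 ]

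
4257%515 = 137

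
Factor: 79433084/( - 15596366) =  - 39716542/7798183 = -2^1 * 239^1 * 421^( - 1 ) * 18523^(-1) * 83089^1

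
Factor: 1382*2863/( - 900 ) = -2^( - 1)*3^( - 2)*5^( - 2 )*7^1*409^1*691^1 = -  1978333/450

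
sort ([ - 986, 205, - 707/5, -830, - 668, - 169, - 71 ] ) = [ - 986,-830, - 668, - 169, - 707/5, - 71 , 205 ] 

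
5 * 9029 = 45145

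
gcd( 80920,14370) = 10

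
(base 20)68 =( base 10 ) 128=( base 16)80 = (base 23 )5d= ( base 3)11202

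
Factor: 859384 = 2^3 *17^1*71^1*89^1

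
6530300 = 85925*76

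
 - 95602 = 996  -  96598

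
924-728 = 196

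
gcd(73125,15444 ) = 117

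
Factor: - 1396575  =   - 3^3*5^2*2069^1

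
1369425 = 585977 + 783448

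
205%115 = 90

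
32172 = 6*5362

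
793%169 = 117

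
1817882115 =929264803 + 888617312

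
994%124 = 2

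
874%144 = 10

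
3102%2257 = 845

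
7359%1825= 59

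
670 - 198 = 472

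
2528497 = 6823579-4295082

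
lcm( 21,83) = 1743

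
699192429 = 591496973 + 107695456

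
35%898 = 35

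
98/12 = 49/6 = 8.17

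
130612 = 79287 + 51325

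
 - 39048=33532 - 72580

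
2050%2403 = 2050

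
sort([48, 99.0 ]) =[48, 99.0 ] 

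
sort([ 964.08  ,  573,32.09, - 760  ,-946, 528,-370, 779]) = [ - 946, - 760,-370, 32.09,528,573,779 , 964.08] 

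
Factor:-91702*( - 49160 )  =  2^4*5^1*13^1 * 1229^1*3527^1 = 4508070320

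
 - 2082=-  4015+1933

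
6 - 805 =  - 799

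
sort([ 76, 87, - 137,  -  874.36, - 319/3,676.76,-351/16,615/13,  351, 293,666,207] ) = [ - 874.36, - 137 , - 319/3, - 351/16, 615/13,76, 87, 207,293, 351, 666, 676.76 ] 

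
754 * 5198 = 3919292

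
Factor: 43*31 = 1333= 31^1*43^1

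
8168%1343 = 110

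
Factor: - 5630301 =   -  3^2*625589^1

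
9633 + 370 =10003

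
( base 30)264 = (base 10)1984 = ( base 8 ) 3700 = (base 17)6ec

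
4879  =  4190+689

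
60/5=12 = 12.00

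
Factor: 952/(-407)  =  -2^3*7^1*11^( - 1 )*17^1 * 37^(-1)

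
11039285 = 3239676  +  7799609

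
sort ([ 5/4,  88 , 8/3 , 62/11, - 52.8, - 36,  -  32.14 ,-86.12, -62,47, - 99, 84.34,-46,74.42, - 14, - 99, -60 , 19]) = [ - 99,-99, - 86.12,-62, - 60,-52.8, - 46, - 36, - 32.14,- 14,5/4,  8/3,62/11,19,47,74.42,  84.34,88]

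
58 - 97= -39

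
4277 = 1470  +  2807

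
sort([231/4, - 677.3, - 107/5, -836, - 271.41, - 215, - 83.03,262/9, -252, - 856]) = [ - 856, - 836, - 677.3, - 271.41, - 252, - 215, - 83.03, - 107/5,262/9, 231/4]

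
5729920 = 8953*640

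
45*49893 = 2245185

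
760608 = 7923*96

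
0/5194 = 0  =  0.00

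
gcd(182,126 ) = 14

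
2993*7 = 20951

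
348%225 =123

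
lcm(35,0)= 0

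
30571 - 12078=18493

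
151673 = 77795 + 73878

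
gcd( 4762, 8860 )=2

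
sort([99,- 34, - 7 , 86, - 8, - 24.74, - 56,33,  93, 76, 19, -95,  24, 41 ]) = [ - 95, - 56, - 34, - 24.74, - 8, - 7,19, 24, 33, 41 , 76, 86, 93, 99]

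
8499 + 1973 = 10472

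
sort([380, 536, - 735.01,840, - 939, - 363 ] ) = [ - 939, - 735.01, - 363, 380, 536,840 ]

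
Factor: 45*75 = 3375 = 3^3*5^3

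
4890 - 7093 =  - 2203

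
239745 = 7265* 33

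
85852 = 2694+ 83158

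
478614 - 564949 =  - 86335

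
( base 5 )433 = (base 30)3S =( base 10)118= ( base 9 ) 141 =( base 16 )76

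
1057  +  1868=2925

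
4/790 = 2/395 = 0.01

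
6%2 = 0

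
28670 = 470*61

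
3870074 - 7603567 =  - 3733493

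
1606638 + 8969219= 10575857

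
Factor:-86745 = -3^1*5^1*5783^1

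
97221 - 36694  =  60527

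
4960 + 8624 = 13584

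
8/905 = 8/905 = 0.01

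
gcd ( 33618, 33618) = 33618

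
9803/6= 1633 + 5/6 = 1633.83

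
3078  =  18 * 171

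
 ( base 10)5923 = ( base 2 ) 1011100100011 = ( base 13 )2908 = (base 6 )43231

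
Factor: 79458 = 2^1*3^1 * 17^1*19^1*  41^1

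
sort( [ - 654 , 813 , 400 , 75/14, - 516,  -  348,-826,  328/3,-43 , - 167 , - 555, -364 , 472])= [ - 826 , - 654, - 555,  -  516 ,-364 , - 348,-167, - 43,  75/14 , 328/3, 400,472,813]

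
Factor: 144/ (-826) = -2^3*3^2*7^( - 1)*59^(-1) = - 72/413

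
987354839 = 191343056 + 796011783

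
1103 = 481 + 622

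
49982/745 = 49982/745 = 67.09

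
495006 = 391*1266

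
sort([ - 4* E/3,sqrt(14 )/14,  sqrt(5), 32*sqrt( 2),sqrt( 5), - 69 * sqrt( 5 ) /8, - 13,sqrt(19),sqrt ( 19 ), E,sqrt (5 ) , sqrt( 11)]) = [ - 69*sqrt(5 ) /8, - 13, - 4 * E/3,sqrt(14 )/14,sqrt( 5), sqrt(5),sqrt(5), E,  sqrt(11), sqrt(19),sqrt ( 19 ), 32 * sqrt(2)]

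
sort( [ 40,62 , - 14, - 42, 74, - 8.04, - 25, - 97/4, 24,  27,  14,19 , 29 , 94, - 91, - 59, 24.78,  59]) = [ - 91, -59, - 42,-25, - 97/4, - 14 , - 8.04, 14, 19 , 24,24.78,  27, 29,40 , 59, 62, 74,94] 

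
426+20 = 446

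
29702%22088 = 7614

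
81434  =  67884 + 13550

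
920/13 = 920/13 = 70.77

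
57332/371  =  154 + 198/371 = 154.53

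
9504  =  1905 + 7599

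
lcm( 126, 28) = 252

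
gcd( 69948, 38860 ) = 7772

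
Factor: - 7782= - 2^1*3^1*1297^1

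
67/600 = 67/600 = 0.11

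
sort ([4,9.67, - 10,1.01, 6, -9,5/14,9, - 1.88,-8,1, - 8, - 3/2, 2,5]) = [ - 10, - 9, - 8,  -  8, - 1.88, - 3/2, 5/14, 1, 1.01, 2, 4,  5  ,  6, 9, 9.67]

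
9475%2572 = 1759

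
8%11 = 8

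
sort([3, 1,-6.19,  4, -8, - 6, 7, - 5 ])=[ - 8, - 6.19, - 6, - 5, 1, 3, 4,7]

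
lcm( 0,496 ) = 0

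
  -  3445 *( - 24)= 82680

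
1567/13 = 1567/13 = 120.54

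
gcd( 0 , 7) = 7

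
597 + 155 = 752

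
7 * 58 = 406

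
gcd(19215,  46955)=5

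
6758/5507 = 6758/5507 = 1.23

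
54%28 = 26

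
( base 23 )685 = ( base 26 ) 4P9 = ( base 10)3363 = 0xd23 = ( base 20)883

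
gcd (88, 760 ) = 8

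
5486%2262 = 962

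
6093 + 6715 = 12808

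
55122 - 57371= - 2249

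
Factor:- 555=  - 3^1*5^1*37^1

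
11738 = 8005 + 3733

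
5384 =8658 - 3274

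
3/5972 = 3/5972 = 0.00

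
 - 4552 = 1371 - 5923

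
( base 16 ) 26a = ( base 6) 2510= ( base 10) 618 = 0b1001101010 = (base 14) 322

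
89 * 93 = 8277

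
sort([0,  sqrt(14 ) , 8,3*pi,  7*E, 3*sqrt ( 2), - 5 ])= [ - 5 , 0 , sqrt(14),  3 *sqrt(2),8, 3*pi , 7 * E] 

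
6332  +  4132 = 10464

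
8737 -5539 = 3198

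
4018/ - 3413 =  - 2 + 2808/3413 = - 1.18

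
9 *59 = 531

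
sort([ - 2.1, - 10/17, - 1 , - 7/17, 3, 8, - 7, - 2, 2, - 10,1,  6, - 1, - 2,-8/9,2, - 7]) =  [ - 10, - 7, - 7, - 2.1, - 2 , - 2, - 1, - 1, - 8/9,-10/17, - 7/17,1,2,2, 3, 6,8 ]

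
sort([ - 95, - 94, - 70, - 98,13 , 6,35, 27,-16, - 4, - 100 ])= [ - 100, - 98, - 95, - 94, - 70 ,  -  16, - 4 , 6 , 13, 27, 35]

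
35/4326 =5/618 = 0.01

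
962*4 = 3848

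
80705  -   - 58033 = 138738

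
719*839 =603241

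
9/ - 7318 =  - 9/7318 = - 0.00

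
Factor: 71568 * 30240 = 2164216320 = 2^9*3^5 * 5^1 * 7^2 *71^1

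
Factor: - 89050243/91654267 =-157^1 * 257^1*2207^1 * 91654267^( - 1)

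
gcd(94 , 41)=1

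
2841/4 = 2841/4 = 710.25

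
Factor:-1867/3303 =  -3^ ( - 2)*367^( - 1)*1867^1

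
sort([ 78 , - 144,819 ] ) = [ - 144 , 78,819 ]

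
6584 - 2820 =3764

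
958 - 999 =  - 41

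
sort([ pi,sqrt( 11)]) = [ pi,  sqrt( 11) ]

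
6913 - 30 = 6883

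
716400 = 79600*9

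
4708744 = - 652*( - 7222 ) 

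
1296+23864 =25160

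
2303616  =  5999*384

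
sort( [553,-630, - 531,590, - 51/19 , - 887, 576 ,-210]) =[ -887, - 630, - 531, - 210,-51/19, 553 , 576 , 590 ]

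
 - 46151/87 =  - 531 + 46/87 = - 530.47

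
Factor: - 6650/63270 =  - 3^(-2 )*5^1*7^1*37^( - 1 ) = - 35/333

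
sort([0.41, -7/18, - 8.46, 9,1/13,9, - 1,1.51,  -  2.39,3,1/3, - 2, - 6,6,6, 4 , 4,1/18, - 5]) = [ - 8.46, - 6, - 5, - 2.39, -2,-1, - 7/18, 1/18,1/13,1/3,  0.41,1.51, 3,4,4,6, 6, 9, 9 ] 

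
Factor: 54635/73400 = 10927/14680 = 2^ ( - 3) * 5^( - 1 )*7^2*223^1 * 367^( - 1)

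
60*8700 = 522000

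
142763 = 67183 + 75580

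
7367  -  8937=  -  1570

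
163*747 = 121761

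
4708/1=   4708 = 4708.00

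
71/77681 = 71/77681 = 0.00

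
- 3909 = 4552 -8461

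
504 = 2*252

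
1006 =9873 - 8867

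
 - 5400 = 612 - 6012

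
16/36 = 4/9 = 0.44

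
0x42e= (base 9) 1418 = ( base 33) we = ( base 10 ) 1070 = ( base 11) 893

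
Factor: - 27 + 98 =71^1 =71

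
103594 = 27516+76078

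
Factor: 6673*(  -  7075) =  - 47211475= -5^2*283^1 *6673^1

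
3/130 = 3/130 = 0.02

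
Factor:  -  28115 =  - 5^1*5623^1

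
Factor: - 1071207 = -3^2*41^1* 2903^1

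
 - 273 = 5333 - 5606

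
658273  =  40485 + 617788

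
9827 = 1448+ 8379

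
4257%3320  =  937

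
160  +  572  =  732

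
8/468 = 2/117= 0.02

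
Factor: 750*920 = 690000 = 2^4 * 3^1*5^4*23^1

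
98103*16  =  1569648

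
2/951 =2/951 =0.00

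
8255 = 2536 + 5719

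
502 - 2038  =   - 1536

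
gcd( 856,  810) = 2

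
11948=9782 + 2166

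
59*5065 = 298835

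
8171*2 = 16342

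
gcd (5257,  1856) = 1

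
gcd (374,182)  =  2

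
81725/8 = 81725/8 = 10215.62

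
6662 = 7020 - 358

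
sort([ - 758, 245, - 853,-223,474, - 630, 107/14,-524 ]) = [ -853 ,- 758,-630,-524, - 223,  107/14 , 245 , 474 ] 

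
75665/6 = 75665/6 = 12610.83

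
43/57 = 43/57 = 0.75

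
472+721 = 1193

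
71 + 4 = 75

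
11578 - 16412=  - 4834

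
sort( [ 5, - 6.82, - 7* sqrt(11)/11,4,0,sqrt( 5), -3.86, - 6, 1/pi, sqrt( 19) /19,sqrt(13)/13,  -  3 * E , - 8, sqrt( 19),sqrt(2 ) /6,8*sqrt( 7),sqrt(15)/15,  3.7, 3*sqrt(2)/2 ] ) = [ - 3*E, - 8, - 6.82, - 6 ,-3.86,-7 * sqrt (11 ) /11,0,sqrt(19) /19,sqrt( 2)/6,sqrt(15)/15 , sqrt(13)/13,  1/pi,  3 * sqrt( 2)/2, sqrt(5 ) , 3.7 , 4, sqrt( 19 ),5 , 8*sqrt(7)] 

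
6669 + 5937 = 12606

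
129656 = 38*3412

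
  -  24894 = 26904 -51798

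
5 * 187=935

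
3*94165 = 282495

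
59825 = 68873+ - 9048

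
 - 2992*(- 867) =2594064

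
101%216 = 101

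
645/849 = 215/283 = 0.76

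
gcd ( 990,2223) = 9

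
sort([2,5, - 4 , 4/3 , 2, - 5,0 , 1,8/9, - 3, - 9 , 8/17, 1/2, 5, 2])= [ - 9,-5,-4, - 3, 0,8/17,1/2, 8/9, 1,4/3,2,2, 2 , 5, 5 ]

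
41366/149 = 277 + 93/149 = 277.62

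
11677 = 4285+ 7392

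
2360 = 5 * 472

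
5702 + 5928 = 11630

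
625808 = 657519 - 31711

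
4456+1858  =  6314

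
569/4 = 569/4 = 142.25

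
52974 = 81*654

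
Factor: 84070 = 2^1*5^1*7^1 *1201^1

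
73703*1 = 73703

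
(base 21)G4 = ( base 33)aa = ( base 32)AK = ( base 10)340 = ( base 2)101010100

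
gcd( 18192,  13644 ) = 4548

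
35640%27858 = 7782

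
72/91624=9/11453 = 0.00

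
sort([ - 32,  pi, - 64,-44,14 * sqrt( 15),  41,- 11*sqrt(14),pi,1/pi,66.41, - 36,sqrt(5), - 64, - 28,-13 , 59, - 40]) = [ - 64, - 64,-44, - 11*sqrt( 14), - 40, - 36, - 32, - 28, - 13,1/pi,sqrt(5 ),  pi,pi,41,14*sqrt ( 15 ),59,66.41]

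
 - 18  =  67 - 85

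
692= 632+60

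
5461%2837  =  2624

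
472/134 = 3 + 35/67 = 3.52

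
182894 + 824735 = 1007629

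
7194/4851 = 1 + 71/147=1.48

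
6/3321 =2/1107 =0.00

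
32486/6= 5414  +  1/3 = 5414.33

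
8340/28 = 2085/7 = 297.86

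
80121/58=80121/58 = 1381.40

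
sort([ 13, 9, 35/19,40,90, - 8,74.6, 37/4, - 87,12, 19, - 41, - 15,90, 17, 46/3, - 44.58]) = [  -  87, -44.58, - 41, -15, - 8,35/19,9,37/4,12,13,46/3, 17,19, 40,  74.6,90 , 90 ]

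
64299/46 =1397 + 37/46 = 1397.80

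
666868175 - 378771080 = 288097095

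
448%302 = 146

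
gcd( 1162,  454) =2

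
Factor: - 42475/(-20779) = 5^2*11^( - 1 )*1699^1*1889^(-1 )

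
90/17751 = 30/5917 = 0.01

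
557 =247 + 310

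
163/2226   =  163/2226 =0.07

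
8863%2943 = 34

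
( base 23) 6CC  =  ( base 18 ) AC6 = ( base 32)3c6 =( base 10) 3462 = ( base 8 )6606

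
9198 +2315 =11513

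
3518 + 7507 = 11025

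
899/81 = 899/81 = 11.10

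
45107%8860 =807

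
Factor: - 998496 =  - 2^5*3^2* 3467^1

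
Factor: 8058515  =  5^1*59^2*463^1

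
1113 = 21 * 53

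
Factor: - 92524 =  - 2^2*23131^1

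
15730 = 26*605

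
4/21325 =4/21325= 0.00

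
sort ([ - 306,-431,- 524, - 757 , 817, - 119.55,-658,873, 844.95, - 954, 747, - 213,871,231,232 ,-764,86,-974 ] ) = [ - 974,-954,  -  764,-757, - 658, - 524,-431, - 306,-213, - 119.55, 86,231,232, 747,  817, 844.95,871, 873 ] 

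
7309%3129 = 1051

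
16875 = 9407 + 7468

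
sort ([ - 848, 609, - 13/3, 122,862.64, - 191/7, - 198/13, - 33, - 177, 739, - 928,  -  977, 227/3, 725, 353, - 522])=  [ - 977,-928, - 848,-522 ,- 177, - 33 , - 191/7, - 198/13, - 13/3, 227/3,  122, 353 , 609, 725, 739,862.64] 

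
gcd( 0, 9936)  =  9936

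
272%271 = 1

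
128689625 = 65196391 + 63493234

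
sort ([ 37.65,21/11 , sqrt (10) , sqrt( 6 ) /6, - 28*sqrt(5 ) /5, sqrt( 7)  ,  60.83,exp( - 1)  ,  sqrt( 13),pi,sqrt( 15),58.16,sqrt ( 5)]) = [-28*sqrt (5 ) /5,exp( - 1 ), sqrt (6 ) /6,21/11,sqrt(5), sqrt( 7),pi,sqrt(10),sqrt (13), sqrt( 15),37.65, 58.16,60.83]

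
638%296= 46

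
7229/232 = 7229/232 = 31.16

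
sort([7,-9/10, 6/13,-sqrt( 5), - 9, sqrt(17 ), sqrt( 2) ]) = [-9, - sqrt( 5), - 9/10, 6/13, sqrt( 2), sqrt(17),7] 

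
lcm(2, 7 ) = 14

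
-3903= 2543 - 6446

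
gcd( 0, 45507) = 45507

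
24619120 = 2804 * 8780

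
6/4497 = 2/1499 = 0.00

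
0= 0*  8253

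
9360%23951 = 9360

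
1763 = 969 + 794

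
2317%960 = 397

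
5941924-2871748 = 3070176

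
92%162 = 92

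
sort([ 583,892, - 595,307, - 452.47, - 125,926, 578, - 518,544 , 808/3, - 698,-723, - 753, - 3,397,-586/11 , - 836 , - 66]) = [ - 836, - 753, - 723, - 698, - 595,  -  518, - 452.47,-125, - 66, - 586/11, -3 , 808/3, 307,397,  544, 578,583,892,926]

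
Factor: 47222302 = 2^1 * 59^1*199^1*2011^1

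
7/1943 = 7/1943 = 0.00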